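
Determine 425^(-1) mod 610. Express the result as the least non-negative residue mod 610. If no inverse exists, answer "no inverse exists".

no inverse exists

Euclidean algorithm on 610, 425:
610 = 1*425 + 185
425 = 2*185 + 55
185 = 3*55 + 20
55 = 2*20 + 15
20 = 1*15 + 5
15 = 3*5 + 0
gcd(425, 610) = 5 ≠ 1, so 425 has no multiplicative inverse modulo 610.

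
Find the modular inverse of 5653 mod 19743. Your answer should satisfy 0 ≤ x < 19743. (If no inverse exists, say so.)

gcd(19743, 5653) by repeated division:
19743 = 3×5653 + 2784
5653 = 2×2784 + 85
2784 = 32×85 + 64
85 = 1×64 + 21
64 = 3×21 + 1
21 = 21×1 + 0
gcd = 1, so the inverse exists. Back-substitute:
1 = 64 − 3·21
1 = −3·85 + 4·64
1 = 4·2784 − 131·85
1 = −131·5653 + 266·2784
1 = 266·19743 − 929·5653
Thus 5653·(-929) ≡ 1 (mod 19743); reducing, -929 mod 19743 = 18814.

18814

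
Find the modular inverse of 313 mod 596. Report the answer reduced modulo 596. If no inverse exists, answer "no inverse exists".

gcd(596, 313) by repeated division:
596 = 1·313 + 283
313 = 1·283 + 30
283 = 9·30 + 13
30 = 2·13 + 4
13 = 3·4 + 1
4 = 4·1 + 0
Since gcd(313, 596) = 1, back-substitute to write 1 as a combination:
1 = 13 − 3·4
1 = −3·30 + 7·13
1 = 7·283 − 66·30
1 = −66·313 + 73·283
1 = 73·596 − 139·313
Hence 313⁻¹ ≡ -139 ≡ 457 (mod 596).

457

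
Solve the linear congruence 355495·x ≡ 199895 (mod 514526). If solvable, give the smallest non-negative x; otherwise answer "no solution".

First find gcd(355495, 514526):
514526 = 1·355495 + 159031
355495 = 2·159031 + 37433
159031 = 4·37433 + 9299
37433 = 4·9299 + 237
9299 = 39·237 + 56
237 = 4·56 + 13
56 = 4·13 + 4
13 = 3·4 + 1
4 = 4·1 + 0
gcd = 1, so a unique solution mod 514526 exists.
Back-substitute for the Bézout coefficients:
1 = 13 − 3·4
1 = −3·56 + 13·13
1 = 13·237 − 55·56
1 = −55·9299 + 2158·237
1 = 2158·37433 − 8687·9299
1 = −8687·159031 + 36906·37433
1 = 36906·355495 − 82499·159031
1 = −82499·514526 + 119405·355495
So 355495·(119405) ≡ 1 (mod 514526), giving 355495⁻¹ ≡ 119405.
x ≡ 355495⁻¹·199895 ≡ 119405·199895 ≡ 115861 (mod 514526).

115861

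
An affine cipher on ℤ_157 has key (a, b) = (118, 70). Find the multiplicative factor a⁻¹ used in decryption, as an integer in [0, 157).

4

Extended Euclidean algorithm:
157 = 1*118 + 39
118 = 3*39 + 1
39 = 39*1 + 0
The gcd is 1. Working backward:
1 = 118 − 3·39
1 = −3·157 + 4·118
So 118·4 ≡ 1 (mod 157).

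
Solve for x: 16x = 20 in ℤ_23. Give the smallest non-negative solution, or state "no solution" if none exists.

7

First find gcd(16, 23):
23 = 1·16 + 7
16 = 2·7 + 2
7 = 3·2 + 1
2 = 2·1 + 0
gcd = 1, so a unique solution mod 23 exists.
Back-substitute for the Bézout coefficients:
1 = 7 − 3·2
1 = −3·16 + 7·7
1 = 7·23 − 10·16
So 16·(-10) ≡ 1 (mod 23), giving 16⁻¹ ≡ 13.
x ≡ 16⁻¹·20 ≡ 13·20 ≡ 7 (mod 23).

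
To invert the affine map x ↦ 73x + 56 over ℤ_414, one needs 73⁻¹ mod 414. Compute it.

Apply the Euclidean algorithm to 414 and 73:
414 = 5*73 + 49
73 = 1*49 + 24
49 = 2*24 + 1
24 = 24*1 + 0
The gcd is 1. Working backward:
1 = 49 − 2·24
1 = −2·73 + 3·49
1 = 3·414 − 17·73
Hence 73⁻¹ ≡ -17 ≡ 397 (mod 414).

397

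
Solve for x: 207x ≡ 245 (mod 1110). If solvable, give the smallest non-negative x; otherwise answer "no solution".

no solution

gcd(207, 1110):
1110 = 5·207 + 75
207 = 2·75 + 57
75 = 1·57 + 18
57 = 3·18 + 3
18 = 6·3 + 0
gcd = 3, but 3 ∤ 245, so the congruence has no solution.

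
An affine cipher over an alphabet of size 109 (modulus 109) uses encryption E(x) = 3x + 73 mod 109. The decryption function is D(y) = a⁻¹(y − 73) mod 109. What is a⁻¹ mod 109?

73

Extended Euclidean algorithm:
109 = 36×3 + 1
3 = 3×1 + 0
The gcd is 1. Working backward:
1 = 109 − 36·3
So 3·(-36) ≡ 1 (mod 109), and -36 ≡ 73 (mod 109).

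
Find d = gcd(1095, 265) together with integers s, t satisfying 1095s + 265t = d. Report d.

5

Euclidean algorithm:
1095 = 4×265 + 35
265 = 7×35 + 20
35 = 1×20 + 15
20 = 1×15 + 5
15 = 3×5 + 0
gcd(1095, 265) = 5.
Back-substituting:
5 = 20 − 15
5 = −35 + 2·20
5 = 2·265 − 15·35
5 = −15·1095 + 62·265
So 5 = (-15)·1095 + (62)·265.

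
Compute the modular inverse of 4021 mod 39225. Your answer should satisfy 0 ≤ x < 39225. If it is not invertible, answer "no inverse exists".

Extended Euclidean algorithm:
39225 = 9×4021 + 3036
4021 = 1×3036 + 985
3036 = 3×985 + 81
985 = 12×81 + 13
81 = 6×13 + 3
13 = 4×3 + 1
3 = 3×1 + 0
The gcd is 1. Working backward:
1 = 13 − 4·3
1 = −4·81 + 25·13
1 = 25·985 − 304·81
1 = −304·3036 + 937·985
1 = 937·4021 − 1241·3036
1 = −1241·39225 + 12106·4021
So 4021·12106 ≡ 1 (mod 39225).

12106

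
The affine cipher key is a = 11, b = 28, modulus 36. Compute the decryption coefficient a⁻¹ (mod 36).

Apply the Euclidean algorithm to 36 and 11:
36 = 3×11 + 3
11 = 3×3 + 2
3 = 1×2 + 1
2 = 2×1 + 0
Since gcd(11, 36) = 1, back-substitute to write 1 as a combination:
1 = 3 − 2
1 = −11 + 4·3
1 = 4·36 − 13·11
So 11·(-13) ≡ 1 (mod 36), and -13 ≡ 23 (mod 36).

23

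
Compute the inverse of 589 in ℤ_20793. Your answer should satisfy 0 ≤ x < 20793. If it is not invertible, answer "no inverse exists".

Extended Euclidean algorithm:
20793 = 35·589 + 178
589 = 3·178 + 55
178 = 3·55 + 13
55 = 4·13 + 3
13 = 4·3 + 1
3 = 3·1 + 0
Since gcd(589, 20793) = 1, back-substitute to write 1 as a combination:
1 = 13 − 4·3
1 = −4·55 + 17·13
1 = 17·178 − 55·55
1 = −55·589 + 182·178
1 = 182·20793 − 6425·589
So 589·(-6425) ≡ 1 (mod 20793), and -6425 ≡ 14368 (mod 20793).

14368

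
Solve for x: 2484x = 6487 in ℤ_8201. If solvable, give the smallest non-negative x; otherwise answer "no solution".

First find gcd(2484, 8201):
8201 = 3·2484 + 749
2484 = 3·749 + 237
749 = 3·237 + 38
237 = 6·38 + 9
38 = 4·9 + 2
9 = 4·2 + 1
2 = 2·1 + 0
gcd = 1, so a unique solution mod 8201 exists.
Back-substitute for the Bézout coefficients:
1 = 9 − 4·2
1 = −4·38 + 17·9
1 = 17·237 − 106·38
1 = −106·749 + 335·237
1 = 335·2484 − 1111·749
1 = −1111·8201 + 3668·2484
So 2484·(3668) ≡ 1 (mod 8201), giving 2484⁻¹ ≡ 3668.
x ≡ 2484⁻¹·6487 ≡ 3668·6487 ≡ 3215 (mod 8201).

3215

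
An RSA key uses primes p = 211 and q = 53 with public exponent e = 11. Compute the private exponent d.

φ(n) = (p−1)(q−1) = 210·52 = 10920.
Need d with 11·d ≡ 1 (mod 10920). Apply the extended Euclidean algorithm:
10920 = 992×11 + 8
11 = 1×8 + 3
8 = 2×3 + 2
3 = 1×2 + 1
2 = 2×1 + 0
Back-substitute:
1 = 3 − 2
1 = −8 + 3·3
1 = 3·11 − 4·8
1 = −4·10920 + 3971·11
So 11·3971 ≡ 1 (mod 10920), hence d = 3971.

3971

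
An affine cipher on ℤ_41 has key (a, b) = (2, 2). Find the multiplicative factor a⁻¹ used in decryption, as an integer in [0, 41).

Extended Euclidean algorithm:
41 = 20·2 + 1
2 = 2·1 + 0
gcd = 1, so the inverse exists. Back-substitute:
1 = 41 − 20·2
Thus 2·(-20) ≡ 1 (mod 41); reducing, -20 mod 41 = 21.

21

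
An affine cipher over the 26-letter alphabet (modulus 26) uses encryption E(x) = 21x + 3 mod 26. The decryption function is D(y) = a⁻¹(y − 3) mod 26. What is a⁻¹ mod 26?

5

Apply the Euclidean algorithm to 26 and 21:
26 = 1*21 + 5
21 = 4*5 + 1
5 = 5*1 + 0
gcd = 1, so the inverse exists. Back-substitute:
1 = 21 − 4·5
1 = −4·26 + 5·21
So 21·5 ≡ 1 (mod 26).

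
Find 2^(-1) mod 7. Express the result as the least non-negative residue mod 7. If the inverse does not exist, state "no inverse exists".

4

Extended Euclidean algorithm:
7 = 3×2 + 1
2 = 2×1 + 0
gcd = 1, so the inverse exists. Back-substitute:
1 = 7 − 3·2
Hence 2⁻¹ ≡ -3 ≡ 4 (mod 7).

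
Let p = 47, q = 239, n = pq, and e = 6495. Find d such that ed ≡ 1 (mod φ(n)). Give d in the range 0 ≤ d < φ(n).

φ(n) = (p−1)(q−1) = 46·238 = 10948.
Need d with 6495·d ≡ 1 (mod 10948). Apply the extended Euclidean algorithm:
10948 = 1·6495 + 4453
6495 = 1·4453 + 2042
4453 = 2·2042 + 369
2042 = 5·369 + 197
369 = 1·197 + 172
197 = 1·172 + 25
172 = 6·25 + 22
25 = 1·22 + 3
22 = 7·3 + 1
3 = 3·1 + 0
Back-substitute:
1 = 22 − 7·3
1 = −7·25 + 8·22
1 = 8·172 − 55·25
1 = −55·197 + 63·172
1 = 63·369 − 118·197
1 = −118·2042 + 653·369
1 = 653·4453 − 1424·2042
1 = −1424·6495 + 2077·4453
1 = 2077·10948 − 3501·6495
So 6495·(-3501) ≡ 1 (mod 10948), hence d ≡ -3501 ≡ 7447 (mod 10948).

7447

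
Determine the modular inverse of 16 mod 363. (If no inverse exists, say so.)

295

Extended Euclidean algorithm:
363 = 22*16 + 11
16 = 1*11 + 5
11 = 2*5 + 1
5 = 5*1 + 0
Since gcd(16, 363) = 1, back-substitute to write 1 as a combination:
1 = 11 − 2·5
1 = −2·16 + 3·11
1 = 3·363 − 68·16
Hence 16⁻¹ ≡ -68 ≡ 295 (mod 363).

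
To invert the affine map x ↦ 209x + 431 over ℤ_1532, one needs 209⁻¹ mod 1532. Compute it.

777

Apply the Euclidean algorithm to 1532 and 209:
1532 = 7*209 + 69
209 = 3*69 + 2
69 = 34*2 + 1
2 = 2*1 + 0
Since gcd(209, 1532) = 1, back-substitute to write 1 as a combination:
1 = 69 − 34·2
1 = −34·209 + 103·69
1 = 103·1532 − 755·209
Hence 209⁻¹ ≡ -755 ≡ 777 (mod 1532).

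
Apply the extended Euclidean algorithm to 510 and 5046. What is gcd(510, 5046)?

Repeated division:
5046 = 9×510 + 456
510 = 1×456 + 54
456 = 8×54 + 24
54 = 2×24 + 6
24 = 4×6 + 0
gcd(510, 5046) = 6.
Express as a combination:
6 = 54 − 2·24
6 = −2·456 + 17·54
6 = 17·510 − 19·456
6 = −19·5046 + 188·510
So 6 = (-19)·5046 + (188)·510.

6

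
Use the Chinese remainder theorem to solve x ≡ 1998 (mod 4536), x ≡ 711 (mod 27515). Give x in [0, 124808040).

92368566

Write x = 1998 + 4536·k. Then 4536·k ≡ 711 − 1998 ≡ 26228 (mod 27515).
Need 4536⁻¹ mod 27515. Extended Euclid on (27515, 4536):
27515 = 6×4536 + 299
4536 = 15×299 + 51
299 = 5×51 + 44
51 = 1×44 + 7
44 = 6×7 + 2
7 = 3×2 + 1
2 = 2×1 + 0
Back-substitute:
1 = 7 − 3·2
1 = −3·44 + 19·7
1 = 19·51 − 22·44
1 = −22·299 + 129·51
1 = 129·4536 − 1957·299
1 = −1957·27515 + 11871·4536
4536⁻¹ ≡ 11871 (mod 27515), so k ≡ 11871·26228 ≡ 20363 (mod 27515).
x = 1998 + 4536·20363 = 92368566.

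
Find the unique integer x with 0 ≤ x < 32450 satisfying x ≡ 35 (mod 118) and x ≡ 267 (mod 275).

Write x = 35 + 118·k. Then 118·k ≡ 267 − 35 ≡ 232 (mod 275).
Need 118⁻¹ mod 275. Extended Euclid on (275, 118):
275 = 2·118 + 39
118 = 3·39 + 1
39 = 39·1 + 0
Back-substitute:
1 = 118 − 3·39
1 = −3·275 + 7·118
118⁻¹ ≡ 7 (mod 275), so k ≡ 7·232 ≡ 249 (mod 275).
x = 35 + 118·249 = 29417.

29417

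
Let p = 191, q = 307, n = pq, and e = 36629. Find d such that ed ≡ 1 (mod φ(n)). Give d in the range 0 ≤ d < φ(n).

9449

φ(n) = (p−1)(q−1) = 190·306 = 58140.
Need d with 36629·d ≡ 1 (mod 58140). Apply the extended Euclidean algorithm:
58140 = 1·36629 + 21511
36629 = 1·21511 + 15118
21511 = 1·15118 + 6393
15118 = 2·6393 + 2332
6393 = 2·2332 + 1729
2332 = 1·1729 + 603
1729 = 2·603 + 523
603 = 1·523 + 80
523 = 6·80 + 43
80 = 1·43 + 37
43 = 1·37 + 6
37 = 6·6 + 1
6 = 6·1 + 0
Back-substitute:
1 = 37 − 6·6
1 = −6·43 + 7·37
1 = 7·80 − 13·43
1 = −13·523 + 85·80
1 = 85·603 − 98·523
1 = −98·1729 + 281·603
1 = 281·2332 − 379·1729
1 = −379·6393 + 1039·2332
1 = 1039·15118 − 2457·6393
1 = −2457·21511 + 3496·15118
1 = 3496·36629 − 5953·21511
1 = −5953·58140 + 9449·36629
So 36629·9449 ≡ 1 (mod 58140), hence d = 9449.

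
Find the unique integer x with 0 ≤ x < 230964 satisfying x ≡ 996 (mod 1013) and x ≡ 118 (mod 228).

51646

Write x = 996 + 1013·k. Then 1013·k ≡ 118 − 996 ≡ 34 (mod 228).
Need 1013⁻¹ mod 228. Extended Euclid on (228, 101):
228 = 2*101 + 26
101 = 3*26 + 23
26 = 1*23 + 3
23 = 7*3 + 2
3 = 1*2 + 1
2 = 2*1 + 0
Back-substitute:
1 = 3 − 2
1 = −23 + 8·3
1 = 8·26 − 9·23
1 = −9·101 + 35·26
1 = 35·228 − 79·101
1013⁻¹ ≡ 149 (mod 228), so k ≡ 149·34 ≡ 50 (mod 228).
x = 996 + 1013·50 = 51646.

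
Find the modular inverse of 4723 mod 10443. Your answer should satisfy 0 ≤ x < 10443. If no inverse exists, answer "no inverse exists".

Extended Euclidean algorithm:
10443 = 2·4723 + 997
4723 = 4·997 + 735
997 = 1·735 + 262
735 = 2·262 + 211
262 = 1·211 + 51
211 = 4·51 + 7
51 = 7·7 + 2
7 = 3·2 + 1
2 = 2·1 + 0
The gcd is 1. Working backward:
1 = 7 − 3·2
1 = −3·51 + 22·7
1 = 22·211 − 91·51
1 = −91·262 + 113·211
1 = 113·735 − 317·262
1 = −317·997 + 430·735
1 = 430·4723 − 2037·997
1 = −2037·10443 + 4504·4723
So 4723·4504 ≡ 1 (mod 10443).

4504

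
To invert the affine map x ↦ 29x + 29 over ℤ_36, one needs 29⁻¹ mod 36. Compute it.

Apply the Euclidean algorithm to 36 and 29:
36 = 1*29 + 7
29 = 4*7 + 1
7 = 7*1 + 0
gcd = 1, so the inverse exists. Back-substitute:
1 = 29 − 4·7
1 = −4·36 + 5·29
So 29·5 ≡ 1 (mod 36).

5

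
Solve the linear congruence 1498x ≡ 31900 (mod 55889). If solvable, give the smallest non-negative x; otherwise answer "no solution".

First find gcd(1498, 55889):
55889 = 37·1498 + 463
1498 = 3·463 + 109
463 = 4·109 + 27
109 = 4·27 + 1
27 = 27·1 + 0
gcd = 1, so a unique solution mod 55889 exists.
Back-substitute for the Bézout coefficients:
1 = 109 − 4·27
1 = −4·463 + 17·109
1 = 17·1498 − 55·463
1 = −55·55889 + 2052·1498
So 1498·(2052) ≡ 1 (mod 55889), giving 1498⁻¹ ≡ 2052.
x ≡ 1498⁻¹·31900 ≡ 2052·31900 ≡ 12781 (mod 55889).

12781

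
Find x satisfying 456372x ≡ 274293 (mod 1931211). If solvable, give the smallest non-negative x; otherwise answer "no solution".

First find gcd(456372, 1931211):
1931211 = 4*456372 + 105723
456372 = 4*105723 + 33480
105723 = 3*33480 + 5283
33480 = 6*5283 + 1782
5283 = 2*1782 + 1719
1782 = 1*1719 + 63
1719 = 27*63 + 18
63 = 3*18 + 9
18 = 2*9 + 0
gcd = 9 and 9 | 274293, so solutions exist. Divide through by 9: 50708x ≡ 30477 (mod 214579).
Now find 50708⁻¹ mod 214579:
214579 = 4×50708 + 11747
50708 = 4×11747 + 3720
11747 = 3×3720 + 587
3720 = 6×587 + 198
587 = 2×198 + 191
198 = 1×191 + 7
191 = 27×7 + 2
7 = 3×2 + 1
2 = 2×1 + 0
Back-substitute:
1 = 7 − 3·2
1 = −3·191 + 82·7
1 = 82·198 − 85·191
1 = −85·587 + 252·198
1 = 252·3720 − 1597·587
1 = −1597·11747 + 5043·3720
1 = 5043·50708 − 21769·11747
1 = −21769·214579 + 92119·50708
So 50708⁻¹ ≡ 92119 (mod 214579).
Then x ≡ 92119·30477 ≡ 173706 (mod 214579); the smallest non-negative solution is x = 173706.

173706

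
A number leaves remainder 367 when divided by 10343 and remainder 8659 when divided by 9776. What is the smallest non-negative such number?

Write x = 367 + 10343·k. Then 10343·k ≡ 8659 − 367 ≡ 8292 (mod 9776).
Need 10343⁻¹ mod 9776. Extended Euclid on (9776, 567):
9776 = 17·567 + 137
567 = 4·137 + 19
137 = 7·19 + 4
19 = 4·4 + 3
4 = 1·3 + 1
3 = 3·1 + 0
Back-substitute:
1 = 4 − 3
1 = −19 + 5·4
1 = 5·137 − 36·19
1 = −36·567 + 149·137
1 = 149·9776 − 2569·567
10343⁻¹ ≡ 7207 (mod 9776), so k ≡ 7207·8292 ≡ 9532 (mod 9776).
x = 367 + 10343·9532 = 98589843.

98589843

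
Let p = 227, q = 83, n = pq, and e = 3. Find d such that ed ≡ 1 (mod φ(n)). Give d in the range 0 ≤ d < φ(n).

12355

φ(n) = (p−1)(q−1) = 226·82 = 18532.
Need d with 3·d ≡ 1 (mod 18532). Apply the extended Euclidean algorithm:
18532 = 6177×3 + 1
3 = 3×1 + 0
Back-substitute:
1 = 18532 − 6177·3
So 3·(-6177) ≡ 1 (mod 18532), hence d ≡ -6177 ≡ 12355 (mod 18532).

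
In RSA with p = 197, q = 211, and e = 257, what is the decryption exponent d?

φ(n) = (p−1)(q−1) = 196·210 = 41160.
Need d with 257·d ≡ 1 (mod 41160). Apply the extended Euclidean algorithm:
41160 = 160×257 + 40
257 = 6×40 + 17
40 = 2×17 + 6
17 = 2×6 + 5
6 = 1×5 + 1
5 = 5×1 + 0
Back-substitute:
1 = 6 − 5
1 = −17 + 3·6
1 = 3·40 − 7·17
1 = −7·257 + 45·40
1 = 45·41160 − 7207·257
So 257·(-7207) ≡ 1 (mod 41160), hence d ≡ -7207 ≡ 33953 (mod 41160).

33953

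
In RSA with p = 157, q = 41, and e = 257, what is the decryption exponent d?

5633

φ(n) = (p−1)(q−1) = 156·40 = 6240.
Need d with 257·d ≡ 1 (mod 6240). Apply the extended Euclidean algorithm:
6240 = 24*257 + 72
257 = 3*72 + 41
72 = 1*41 + 31
41 = 1*31 + 10
31 = 3*10 + 1
10 = 10*1 + 0
Back-substitute:
1 = 31 − 3·10
1 = −3·41 + 4·31
1 = 4·72 − 7·41
1 = −7·257 + 25·72
1 = 25·6240 − 607·257
So 257·(-607) ≡ 1 (mod 6240), hence d ≡ -607 ≡ 5633 (mod 6240).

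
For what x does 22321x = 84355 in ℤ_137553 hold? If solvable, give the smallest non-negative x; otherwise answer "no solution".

gcd(22321, 137553):
137553 = 6·22321 + 3627
22321 = 6·3627 + 559
3627 = 6·559 + 273
559 = 2·273 + 13
273 = 21·13 + 0
gcd = 13, but 13 ∤ 84355, so the congruence has no solution.

no solution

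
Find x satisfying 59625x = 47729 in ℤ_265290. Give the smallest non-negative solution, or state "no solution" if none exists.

gcd(59625, 265290):
265290 = 4*59625 + 26790
59625 = 2*26790 + 6045
26790 = 4*6045 + 2610
6045 = 2*2610 + 825
2610 = 3*825 + 135
825 = 6*135 + 15
135 = 9*15 + 0
gcd = 15, but 15 ∤ 47729, so the congruence has no solution.

no solution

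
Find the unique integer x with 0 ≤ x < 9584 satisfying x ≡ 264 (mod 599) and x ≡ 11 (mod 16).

3259

Write x = 264 + 599·k. Then 599·k ≡ 11 − 264 ≡ 3 (mod 16).
Need 599⁻¹ mod 16. Extended Euclid on (16, 7):
16 = 2·7 + 2
7 = 3·2 + 1
2 = 2·1 + 0
Back-substitute:
1 = 7 − 3·2
1 = −3·16 + 7·7
599⁻¹ ≡ 7 (mod 16), so k ≡ 7·3 ≡ 5 (mod 16).
x = 264 + 599·5 = 3259.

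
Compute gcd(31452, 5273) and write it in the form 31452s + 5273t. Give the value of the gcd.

Apply Euclid's algorithm to 31452 and 5273:
31452 = 5×5273 + 5087
5273 = 1×5087 + 186
5087 = 27×186 + 65
186 = 2×65 + 56
65 = 1×56 + 9
56 = 6×9 + 2
9 = 4×2 + 1
2 = 2×1 + 0
gcd(31452, 5273) = 1.
Back-substituting:
1 = 9 − 4·2
1 = −4·56 + 25·9
1 = 25·65 − 29·56
1 = −29·186 + 83·65
1 = 83·5087 − 2270·186
1 = −2270·5273 + 2353·5087
1 = 2353·31452 − 14035·5273
So 1 = (2353)·31452 + (-14035)·5273.

1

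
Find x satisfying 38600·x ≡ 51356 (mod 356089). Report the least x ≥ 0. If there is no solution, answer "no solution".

228747

First find gcd(38600, 356089):
356089 = 9*38600 + 8689
38600 = 4*8689 + 3844
8689 = 2*3844 + 1001
3844 = 3*1001 + 841
1001 = 1*841 + 160
841 = 5*160 + 41
160 = 3*41 + 37
41 = 1*37 + 4
37 = 9*4 + 1
4 = 4*1 + 0
gcd = 1, so a unique solution mod 356089 exists.
Back-substitute for the Bézout coefficients:
1 = 37 − 9·4
1 = −9·41 + 10·37
1 = 10·160 − 39·41
1 = −39·841 + 205·160
1 = 205·1001 − 244·841
1 = −244·3844 + 937·1001
1 = 937·8689 − 2118·3844
1 = −2118·38600 + 9409·8689
1 = 9409·356089 − 86799·38600
So 38600·(-86799) ≡ 1 (mod 356089), giving 38600⁻¹ ≡ 269290.
x ≡ 38600⁻¹·51356 ≡ 269290·51356 ≡ 228747 (mod 356089).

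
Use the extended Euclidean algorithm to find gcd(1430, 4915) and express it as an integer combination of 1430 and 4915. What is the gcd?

Euclidean algorithm:
4915 = 3·1430 + 625
1430 = 2·625 + 180
625 = 3·180 + 85
180 = 2·85 + 10
85 = 8·10 + 5
10 = 2·5 + 0
gcd(1430, 4915) = 5.
Express as a combination:
5 = 85 − 8·10
5 = −8·180 + 17·85
5 = 17·625 − 59·180
5 = −59·1430 + 135·625
5 = 135·4915 − 464·1430
So 5 = (135)·4915 + (-464)·1430.

5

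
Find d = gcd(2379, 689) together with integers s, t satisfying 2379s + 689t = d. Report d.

Euclidean algorithm:
2379 = 3×689 + 312
689 = 2×312 + 65
312 = 4×65 + 52
65 = 1×52 + 13
52 = 4×13 + 0
gcd(2379, 689) = 13.
Express as a combination:
13 = 65 − 52
13 = −312 + 5·65
13 = 5·689 − 11·312
13 = −11·2379 + 38·689
So 13 = (-11)·2379 + (38)·689.

13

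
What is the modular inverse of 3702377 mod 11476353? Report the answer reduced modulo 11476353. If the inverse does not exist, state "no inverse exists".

no inverse exists

Compute gcd(3702377, 11476353):
11476353 = 3·3702377 + 369222
3702377 = 10·369222 + 10157
369222 = 36·10157 + 3570
10157 = 2·3570 + 3017
3570 = 1·3017 + 553
3017 = 5·553 + 252
553 = 2·252 + 49
252 = 5·49 + 7
49 = 7·7 + 0
Since gcd = 7 > 1, 3702377 is not a unit mod 11476353.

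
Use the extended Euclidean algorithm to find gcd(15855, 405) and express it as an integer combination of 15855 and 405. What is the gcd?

15

Euclidean algorithm:
15855 = 39*405 + 60
405 = 6*60 + 45
60 = 1*45 + 15
45 = 3*15 + 0
gcd(15855, 405) = 15.
Back-substituting:
15 = 60 − 45
15 = −405 + 7·60
15 = 7·15855 − 274·405
So 15 = (7)·15855 + (-274)·405.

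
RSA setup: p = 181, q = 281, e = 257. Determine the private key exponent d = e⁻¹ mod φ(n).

φ(n) = (p−1)(q−1) = 180·280 = 50400.
Need d with 257·d ≡ 1 (mod 50400). Apply the extended Euclidean algorithm:
50400 = 196*257 + 28
257 = 9*28 + 5
28 = 5*5 + 3
5 = 1*3 + 2
3 = 1*2 + 1
2 = 2*1 + 0
Back-substitute:
1 = 3 − 2
1 = −5 + 2·3
1 = 2·28 − 11·5
1 = −11·257 + 101·28
1 = 101·50400 − 19807·257
So 257·(-19807) ≡ 1 (mod 50400), hence d ≡ -19807 ≡ 30593 (mod 50400).

30593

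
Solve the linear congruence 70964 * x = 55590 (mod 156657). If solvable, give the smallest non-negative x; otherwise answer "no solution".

First find gcd(70964, 156657):
156657 = 2×70964 + 14729
70964 = 4×14729 + 12048
14729 = 1×12048 + 2681
12048 = 4×2681 + 1324
2681 = 2×1324 + 33
1324 = 40×33 + 4
33 = 8×4 + 1
4 = 4×1 + 0
gcd = 1, so a unique solution mod 156657 exists.
Back-substitute for the Bézout coefficients:
1 = 33 − 8·4
1 = −8·1324 + 321·33
1 = 321·2681 − 650·1324
1 = −650·12048 + 2921·2681
1 = 2921·14729 − 3571·12048
1 = −3571·70964 + 17205·14729
1 = 17205·156657 − 37981·70964
So 70964·(-37981) ≡ 1 (mod 156657), giving 70964⁻¹ ≡ 118676.
x ≡ 70964⁻¹·55590 ≡ 118676·55590 ≡ 59256 (mod 156657).

59256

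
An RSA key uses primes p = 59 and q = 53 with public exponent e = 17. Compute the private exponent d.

2129

φ(n) = (p−1)(q−1) = 58·52 = 3016.
Need d with 17·d ≡ 1 (mod 3016). Apply the extended Euclidean algorithm:
3016 = 177×17 + 7
17 = 2×7 + 3
7 = 2×3 + 1
3 = 3×1 + 0
Back-substitute:
1 = 7 − 2·3
1 = −2·17 + 5·7
1 = 5·3016 − 887·17
So 17·(-887) ≡ 1 (mod 3016), hence d ≡ -887 ≡ 2129 (mod 3016).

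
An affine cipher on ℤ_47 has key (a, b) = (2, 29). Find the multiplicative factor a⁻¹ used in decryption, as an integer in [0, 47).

gcd(47, 2) by repeated division:
47 = 23*2 + 1
2 = 2*1 + 0
gcd = 1, so the inverse exists. Back-substitute:
1 = 47 − 23·2
Thus 2·(-23) ≡ 1 (mod 47); reducing, -23 mod 47 = 24.

24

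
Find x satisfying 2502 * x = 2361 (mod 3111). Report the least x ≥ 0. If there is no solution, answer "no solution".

226

First find gcd(2502, 3111):
3111 = 1*2502 + 609
2502 = 4*609 + 66
609 = 9*66 + 15
66 = 4*15 + 6
15 = 2*6 + 3
6 = 2*3 + 0
gcd = 3 and 3 | 2361, so solutions exist. Divide through by 3: 834x ≡ 787 (mod 1037).
Now find 834⁻¹ mod 1037:
1037 = 1·834 + 203
834 = 4·203 + 22
203 = 9·22 + 5
22 = 4·5 + 2
5 = 2·2 + 1
2 = 2·1 + 0
Back-substitute:
1 = 5 − 2·2
1 = −2·22 + 9·5
1 = 9·203 − 83·22
1 = −83·834 + 341·203
1 = 341·1037 − 424·834
So 834·(-424) ≡ 1 (mod 1037), i.e. 834⁻¹ ≡ 613.
Then x ≡ 613·787 ≡ 226 (mod 1037); the smallest non-negative solution is x = 226.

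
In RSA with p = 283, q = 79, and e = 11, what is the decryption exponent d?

φ(n) = (p−1)(q−1) = 282·78 = 21996.
Need d with 11·d ≡ 1 (mod 21996). Apply the extended Euclidean algorithm:
21996 = 1999×11 + 7
11 = 1×7 + 4
7 = 1×4 + 3
4 = 1×3 + 1
3 = 3×1 + 0
Back-substitute:
1 = 4 − 3
1 = −7 + 2·4
1 = 2·11 − 3·7
1 = −3·21996 + 5999·11
So 11·5999 ≡ 1 (mod 21996), hence d = 5999.

5999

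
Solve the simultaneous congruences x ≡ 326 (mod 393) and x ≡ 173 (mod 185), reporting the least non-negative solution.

45128

Write x = 326 + 393·k. Then 393·k ≡ 173 − 326 ≡ 32 (mod 185).
Need 393⁻¹ mod 185. Extended Euclid on (185, 23):
185 = 8×23 + 1
23 = 23×1 + 0
Back-substitute:
1 = 185 − 8·23
393⁻¹ ≡ 177 (mod 185), so k ≡ 177·32 ≡ 114 (mod 185).
x = 326 + 393·114 = 45128.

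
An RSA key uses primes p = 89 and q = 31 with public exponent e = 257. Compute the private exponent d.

113

φ(n) = (p−1)(q−1) = 88·30 = 2640.
Need d with 257·d ≡ 1 (mod 2640). Apply the extended Euclidean algorithm:
2640 = 10·257 + 70
257 = 3·70 + 47
70 = 1·47 + 23
47 = 2·23 + 1
23 = 23·1 + 0
Back-substitute:
1 = 47 − 2·23
1 = −2·70 + 3·47
1 = 3·257 − 11·70
1 = −11·2640 + 113·257
So 257·113 ≡ 1 (mod 2640), hence d = 113.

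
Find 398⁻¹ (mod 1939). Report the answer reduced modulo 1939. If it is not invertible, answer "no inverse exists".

gcd(1939, 398) by repeated division:
1939 = 4*398 + 347
398 = 1*347 + 51
347 = 6*51 + 41
51 = 1*41 + 10
41 = 4*10 + 1
10 = 10*1 + 0
The gcd is 1. Working backward:
1 = 41 − 4·10
1 = −4·51 + 5·41
1 = 5·347 − 34·51
1 = −34·398 + 39·347
1 = 39·1939 − 190·398
Hence 398⁻¹ ≡ -190 ≡ 1749 (mod 1939).

1749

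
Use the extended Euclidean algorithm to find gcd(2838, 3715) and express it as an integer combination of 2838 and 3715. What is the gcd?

1

Euclidean algorithm:
3715 = 1·2838 + 877
2838 = 3·877 + 207
877 = 4·207 + 49
207 = 4·49 + 11
49 = 4·11 + 5
11 = 2·5 + 1
5 = 5·1 + 0
gcd(2838, 3715) = 1.
Back-substituting:
1 = 11 − 2·5
1 = −2·49 + 9·11
1 = 9·207 − 38·49
1 = −38·877 + 161·207
1 = 161·2838 − 521·877
1 = −521·3715 + 682·2838
So 1 = (-521)·3715 + (682)·2838.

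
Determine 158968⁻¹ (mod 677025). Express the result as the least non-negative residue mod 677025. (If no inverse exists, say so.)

Run Euclid on (677025, 158968):
677025 = 4·158968 + 41153
158968 = 3·41153 + 35509
41153 = 1·35509 + 5644
35509 = 6·5644 + 1645
5644 = 3·1645 + 709
1645 = 2·709 + 227
709 = 3·227 + 28
227 = 8·28 + 3
28 = 9·3 + 1
3 = 3·1 + 0
gcd = 1, so the inverse exists. Back-substitute:
1 = 28 − 9·3
1 = −9·227 + 73·28
1 = 73·709 − 228·227
1 = −228·1645 + 529·709
1 = 529·5644 − 1815·1645
1 = −1815·35509 + 11419·5644
1 = 11419·41153 − 13234·35509
1 = −13234·158968 + 51121·41153
1 = 51121·677025 − 217718·158968
Thus 158968·(-217718) ≡ 1 (mod 677025); reducing, -217718 mod 677025 = 459307.

459307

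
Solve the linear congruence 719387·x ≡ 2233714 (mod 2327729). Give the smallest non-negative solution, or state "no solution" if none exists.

First find gcd(719387, 2327729):
2327729 = 3*719387 + 169568
719387 = 4*169568 + 41115
169568 = 4*41115 + 5108
41115 = 8*5108 + 251
5108 = 20*251 + 88
251 = 2*88 + 75
88 = 1*75 + 13
75 = 5*13 + 10
13 = 1*10 + 3
10 = 3*3 + 1
3 = 3*1 + 0
gcd = 1, so a unique solution mod 2327729 exists.
Back-substitute for the Bézout coefficients:
1 = 10 − 3·3
1 = −3·13 + 4·10
1 = 4·75 − 23·13
1 = −23·88 + 27·75
1 = 27·251 − 77·88
1 = −77·5108 + 1567·251
1 = 1567·41115 − 12613·5108
1 = −12613·169568 + 52019·41115
1 = 52019·719387 − 220689·169568
1 = −220689·2327729 + 714086·719387
So 719387·(714086) ≡ 1 (mod 2327729), giving 719387⁻¹ ≡ 714086.
x ≡ 719387⁻¹·2233714 ≡ 714086·2233714 ≡ 1564528 (mod 2327729).

1564528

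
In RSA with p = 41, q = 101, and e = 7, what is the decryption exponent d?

1143

φ(n) = (p−1)(q−1) = 40·100 = 4000.
Need d with 7·d ≡ 1 (mod 4000). Apply the extended Euclidean algorithm:
4000 = 571·7 + 3
7 = 2·3 + 1
3 = 3·1 + 0
Back-substitute:
1 = 7 − 2·3
1 = −2·4000 + 1143·7
So 7·1143 ≡ 1 (mod 4000), hence d = 1143.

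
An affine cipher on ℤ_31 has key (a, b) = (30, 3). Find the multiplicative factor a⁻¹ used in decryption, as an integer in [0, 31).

Apply the Euclidean algorithm to 31 and 30:
31 = 1·30 + 1
30 = 30·1 + 0
The gcd is 1. Working backward:
1 = 31 − 30
Hence 30⁻¹ ≡ -1 ≡ 30 (mod 31).

30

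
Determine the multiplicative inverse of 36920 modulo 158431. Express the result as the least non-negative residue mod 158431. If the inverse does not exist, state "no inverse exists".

no inverse exists

Euclidean algorithm on 158431, 36920:
158431 = 4·36920 + 10751
36920 = 3·10751 + 4667
10751 = 2·4667 + 1417
4667 = 3·1417 + 416
1417 = 3·416 + 169
416 = 2·169 + 78
169 = 2·78 + 13
78 = 6·13 + 0
gcd(36920, 158431) = 13 ≠ 1, so 36920 has no multiplicative inverse modulo 158431.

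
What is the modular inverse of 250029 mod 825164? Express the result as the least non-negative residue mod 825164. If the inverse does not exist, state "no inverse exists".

Run Euclid on (825164, 250029):
825164 = 3×250029 + 75077
250029 = 3×75077 + 24798
75077 = 3×24798 + 683
24798 = 36×683 + 210
683 = 3×210 + 53
210 = 3×53 + 51
53 = 1×51 + 2
51 = 25×2 + 1
2 = 2×1 + 0
gcd = 1, so the inverse exists. Back-substitute:
1 = 51 − 25·2
1 = −25·53 + 26·51
1 = 26·210 − 103·53
1 = −103·683 + 335·210
1 = 335·24798 − 12163·683
1 = −12163·75077 + 36824·24798
1 = 36824·250029 − 122635·75077
1 = −122635·825164 + 404729·250029
So 250029·404729 ≡ 1 (mod 825164).

404729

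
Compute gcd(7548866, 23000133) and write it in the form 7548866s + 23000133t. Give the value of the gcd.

Apply Euclid's algorithm to 23000133 and 7548866:
23000133 = 3·7548866 + 353535
7548866 = 21·353535 + 124631
353535 = 2·124631 + 104273
124631 = 1·104273 + 20358
104273 = 5·20358 + 2483
20358 = 8·2483 + 494
2483 = 5·494 + 13
494 = 38·13 + 0
gcd(7548866, 23000133) = 13.
Express as a combination:
13 = 2483 − 5·494
13 = −5·20358 + 41·2483
13 = 41·104273 − 210·20358
13 = −210·124631 + 251·104273
13 = 251·353535 − 712·124631
13 = −712·7548866 + 15203·353535
13 = 15203·23000133 − 46321·7548866
So 13 = (15203)·23000133 + (-46321)·7548866.

13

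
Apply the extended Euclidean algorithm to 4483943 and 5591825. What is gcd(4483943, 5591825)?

1

Repeated division:
5591825 = 1*4483943 + 1107882
4483943 = 4*1107882 + 52415
1107882 = 21*52415 + 7167
52415 = 7*7167 + 2246
7167 = 3*2246 + 429
2246 = 5*429 + 101
429 = 4*101 + 25
101 = 4*25 + 1
25 = 25*1 + 0
gcd(4483943, 5591825) = 1.
Back-substituting:
1 = 101 − 4·25
1 = −4·429 + 17·101
1 = 17·2246 − 89·429
1 = −89·7167 + 284·2246
1 = 284·52415 − 2077·7167
1 = −2077·1107882 + 43901·52415
1 = 43901·4483943 − 177681·1107882
1 = −177681·5591825 + 221582·4483943
So 1 = (-177681)·5591825 + (221582)·4483943.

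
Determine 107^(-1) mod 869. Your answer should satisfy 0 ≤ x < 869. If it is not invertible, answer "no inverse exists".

601

Apply the Euclidean algorithm to 869 and 107:
869 = 8*107 + 13
107 = 8*13 + 3
13 = 4*3 + 1
3 = 3*1 + 0
The gcd is 1. Working backward:
1 = 13 − 4·3
1 = −4·107 + 33·13
1 = 33·869 − 268·107
So 107·(-268) ≡ 1 (mod 869), and -268 ≡ 601 (mod 869).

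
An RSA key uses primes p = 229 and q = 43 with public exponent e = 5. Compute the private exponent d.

φ(n) = (p−1)(q−1) = 228·42 = 9576.
Need d with 5·d ≡ 1 (mod 9576). Apply the extended Euclidean algorithm:
9576 = 1915*5 + 1
5 = 5*1 + 0
Back-substitute:
1 = 9576 − 1915·5
So 5·(-1915) ≡ 1 (mod 9576), hence d ≡ -1915 ≡ 7661 (mod 9576).

7661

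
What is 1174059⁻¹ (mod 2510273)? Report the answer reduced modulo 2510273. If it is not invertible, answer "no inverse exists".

gcd(2510273, 1174059) by repeated division:
2510273 = 2*1174059 + 162155
1174059 = 7*162155 + 38974
162155 = 4*38974 + 6259
38974 = 6*6259 + 1420
6259 = 4*1420 + 579
1420 = 2*579 + 262
579 = 2*262 + 55
262 = 4*55 + 42
55 = 1*42 + 13
42 = 3*13 + 3
13 = 4*3 + 1
3 = 3*1 + 0
Since gcd(1174059, 2510273) = 1, back-substitute to write 1 as a combination:
1 = 13 − 4·3
1 = −4·42 + 13·13
1 = 13·55 − 17·42
1 = −17·262 + 81·55
1 = 81·579 − 179·262
1 = −179·1420 + 439·579
1 = 439·6259 − 1935·1420
1 = −1935·38974 + 12049·6259
1 = 12049·162155 − 50131·38974
1 = −50131·1174059 + 362966·162155
1 = 362966·2510273 − 776063·1174059
So 1174059·(-776063) ≡ 1 (mod 2510273), and -776063 ≡ 1734210 (mod 2510273).

1734210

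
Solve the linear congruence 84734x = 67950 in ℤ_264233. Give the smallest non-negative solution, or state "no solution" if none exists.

11570

First find gcd(84734, 264233):
264233 = 3×84734 + 10031
84734 = 8×10031 + 4486
10031 = 2×4486 + 1059
4486 = 4×1059 + 250
1059 = 4×250 + 59
250 = 4×59 + 14
59 = 4×14 + 3
14 = 4×3 + 2
3 = 1×2 + 1
2 = 2×1 + 0
gcd = 1, so a unique solution mod 264233 exists.
Back-substitute for the Bézout coefficients:
1 = 3 − 2
1 = −14 + 5·3
1 = 5·59 − 21·14
1 = −21·250 + 89·59
1 = 89·1059 − 377·250
1 = −377·4486 + 1597·1059
1 = 1597·10031 − 3571·4486
1 = −3571·84734 + 30165·10031
1 = 30165·264233 − 94066·84734
So 84734·(-94066) ≡ 1 (mod 264233), giving 84734⁻¹ ≡ 170167.
x ≡ 84734⁻¹·67950 ≡ 170167·67950 ≡ 11570 (mod 264233).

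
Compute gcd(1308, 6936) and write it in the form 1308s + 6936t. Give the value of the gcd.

12

Apply Euclid's algorithm to 6936 and 1308:
6936 = 5·1308 + 396
1308 = 3·396 + 120
396 = 3·120 + 36
120 = 3·36 + 12
36 = 3·12 + 0
gcd(1308, 6936) = 12.
Working backward:
12 = 120 − 3·36
12 = −3·396 + 10·120
12 = 10·1308 − 33·396
12 = −33·6936 + 175·1308
So 12 = (-33)·6936 + (175)·1308.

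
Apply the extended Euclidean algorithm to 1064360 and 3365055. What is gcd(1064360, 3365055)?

Repeated division:
3365055 = 3*1064360 + 171975
1064360 = 6*171975 + 32510
171975 = 5*32510 + 9425
32510 = 3*9425 + 4235
9425 = 2*4235 + 955
4235 = 4*955 + 415
955 = 2*415 + 125
415 = 3*125 + 40
125 = 3*40 + 5
40 = 8*5 + 0
gcd(1064360, 3365055) = 5.
Express as a combination:
5 = 125 − 3·40
5 = −3·415 + 10·125
5 = 10·955 − 23·415
5 = −23·4235 + 102·955
5 = 102·9425 − 227·4235
5 = −227·32510 + 783·9425
5 = 783·171975 − 4142·32510
5 = −4142·1064360 + 25635·171975
5 = 25635·3365055 − 81047·1064360
So 5 = (25635)·3365055 + (-81047)·1064360.

5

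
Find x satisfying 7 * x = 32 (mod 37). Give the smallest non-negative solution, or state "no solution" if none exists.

31

First find gcd(7, 37):
37 = 5×7 + 2
7 = 3×2 + 1
2 = 2×1 + 0
gcd = 1, so a unique solution mod 37 exists.
Back-substitute for the Bézout coefficients:
1 = 7 − 3·2
1 = −3·37 + 16·7
So 7·(16) ≡ 1 (mod 37), giving 7⁻¹ ≡ 16.
x ≡ 7⁻¹·32 ≡ 16·32 ≡ 31 (mod 37).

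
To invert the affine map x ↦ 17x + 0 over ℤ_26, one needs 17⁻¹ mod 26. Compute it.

23

Extended Euclidean algorithm:
26 = 1×17 + 9
17 = 1×9 + 8
9 = 1×8 + 1
8 = 8×1 + 0
The gcd is 1. Working backward:
1 = 9 − 8
1 = −17 + 2·9
1 = 2·26 − 3·17
Thus 17·(-3) ≡ 1 (mod 26); reducing, -3 mod 26 = 23.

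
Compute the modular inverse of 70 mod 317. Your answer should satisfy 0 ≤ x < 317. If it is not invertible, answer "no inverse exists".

gcd(317, 70) by repeated division:
317 = 4*70 + 37
70 = 1*37 + 33
37 = 1*33 + 4
33 = 8*4 + 1
4 = 4*1 + 0
The gcd is 1. Working backward:
1 = 33 − 8·4
1 = −8·37 + 9·33
1 = 9·70 − 17·37
1 = −17·317 + 77·70
So 70·77 ≡ 1 (mod 317).

77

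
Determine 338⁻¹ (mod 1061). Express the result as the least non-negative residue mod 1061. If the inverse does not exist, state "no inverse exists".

474

Extended Euclidean algorithm:
1061 = 3·338 + 47
338 = 7·47 + 9
47 = 5·9 + 2
9 = 4·2 + 1
2 = 2·1 + 0
Since gcd(338, 1061) = 1, back-substitute to write 1 as a combination:
1 = 9 − 4·2
1 = −4·47 + 21·9
1 = 21·338 − 151·47
1 = −151·1061 + 474·338
So 338·474 ≡ 1 (mod 1061).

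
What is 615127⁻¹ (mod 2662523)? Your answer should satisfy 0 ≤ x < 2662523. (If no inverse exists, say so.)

gcd(2662523, 615127) by repeated division:
2662523 = 4*615127 + 202015
615127 = 3*202015 + 9082
202015 = 22*9082 + 2211
9082 = 4*2211 + 238
2211 = 9*238 + 69
238 = 3*69 + 31
69 = 2*31 + 7
31 = 4*7 + 3
7 = 2*3 + 1
3 = 3*1 + 0
The gcd is 1. Working backward:
1 = 7 − 2·3
1 = −2·31 + 9·7
1 = 9·69 − 20·31
1 = −20·238 + 69·69
1 = 69·2211 − 641·238
1 = −641·9082 + 2633·2211
1 = 2633·202015 − 58567·9082
1 = −58567·615127 + 178334·202015
1 = 178334·2662523 − 771903·615127
Thus 615127·(-771903) ≡ 1 (mod 2662523); reducing, -771903 mod 2662523 = 1890620.

1890620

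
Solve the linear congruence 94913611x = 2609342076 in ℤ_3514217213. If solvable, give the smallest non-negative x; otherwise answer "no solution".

gcd(94913611, 3514217213):
3514217213 = 37*94913611 + 2413606
94913611 = 39*2413606 + 782977
2413606 = 3*782977 + 64675
782977 = 12*64675 + 6877
64675 = 9*6877 + 2782
6877 = 2*2782 + 1313
2782 = 2*1313 + 156
1313 = 8*156 + 65
156 = 2*65 + 26
65 = 2*26 + 13
26 = 2*13 + 0
gcd = 13, but 13 ∤ 2609342076, so the congruence has no solution.

no solution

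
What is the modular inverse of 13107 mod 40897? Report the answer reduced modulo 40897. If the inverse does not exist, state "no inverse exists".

gcd(40897, 13107) by repeated division:
40897 = 3*13107 + 1576
13107 = 8*1576 + 499
1576 = 3*499 + 79
499 = 6*79 + 25
79 = 3*25 + 4
25 = 6*4 + 1
4 = 4*1 + 0
The gcd is 1. Working backward:
1 = 25 − 6·4
1 = −6·79 + 19·25
1 = 19·499 − 120·79
1 = −120·1576 + 379·499
1 = 379·13107 − 3152·1576
1 = −3152·40897 + 9835·13107
So 13107·9835 ≡ 1 (mod 40897).

9835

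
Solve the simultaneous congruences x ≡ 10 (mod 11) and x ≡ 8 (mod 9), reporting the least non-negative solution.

98

Write x = 10 + 11·k. Then 11·k ≡ 8 − 10 ≡ 7 (mod 9).
Need 11⁻¹ mod 9. Extended Euclid on (9, 2):
9 = 4×2 + 1
2 = 2×1 + 0
Back-substitute:
1 = 9 − 4·2
11⁻¹ ≡ 5 (mod 9), so k ≡ 5·7 ≡ 8 (mod 9).
x = 10 + 11·8 = 98.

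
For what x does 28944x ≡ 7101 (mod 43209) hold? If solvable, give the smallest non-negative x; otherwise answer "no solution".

First find gcd(28944, 43209):
43209 = 1·28944 + 14265
28944 = 2·14265 + 414
14265 = 34·414 + 189
414 = 2·189 + 36
189 = 5·36 + 9
36 = 4·9 + 0
gcd = 9 and 9 | 7101, so solutions exist. Divide through by 9: 3216x ≡ 789 (mod 4801).
Now find 3216⁻¹ mod 4801:
4801 = 1·3216 + 1585
3216 = 2·1585 + 46
1585 = 34·46 + 21
46 = 2·21 + 4
21 = 5·4 + 1
4 = 4·1 + 0
Back-substitute:
1 = 21 − 5·4
1 = −5·46 + 11·21
1 = 11·1585 − 379·46
1 = −379·3216 + 769·1585
1 = 769·4801 − 1148·3216
So 3216·(-1148) ≡ 1 (mod 4801), i.e. 3216⁻¹ ≡ 3653.
Then x ≡ 3653·789 ≡ 1617 (mod 4801); the smallest non-negative solution is x = 1617.

1617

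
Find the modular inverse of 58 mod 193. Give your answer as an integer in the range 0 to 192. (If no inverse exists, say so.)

Apply the Euclidean algorithm to 193 and 58:
193 = 3×58 + 19
58 = 3×19 + 1
19 = 19×1 + 0
gcd = 1, so the inverse exists. Back-substitute:
1 = 58 − 3·19
1 = −3·193 + 10·58
So 58·10 ≡ 1 (mod 193).

10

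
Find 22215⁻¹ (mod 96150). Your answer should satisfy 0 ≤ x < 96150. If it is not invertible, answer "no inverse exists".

Euclidean algorithm on 96150, 22215:
96150 = 4*22215 + 7290
22215 = 3*7290 + 345
7290 = 21*345 + 45
345 = 7*45 + 30
45 = 1*30 + 15
30 = 2*15 + 0
The gcd is 15, not 1, hence no inverse exists.

no inverse exists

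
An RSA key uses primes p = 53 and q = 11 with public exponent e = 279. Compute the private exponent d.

φ(n) = (p−1)(q−1) = 52·10 = 520.
Need d with 279·d ≡ 1 (mod 520). Apply the extended Euclidean algorithm:
520 = 1·279 + 241
279 = 1·241 + 38
241 = 6·38 + 13
38 = 2·13 + 12
13 = 1·12 + 1
12 = 12·1 + 0
Back-substitute:
1 = 13 − 12
1 = −38 + 3·13
1 = 3·241 − 19·38
1 = −19·279 + 22·241
1 = 22·520 − 41·279
So 279·(-41) ≡ 1 (mod 520), hence d ≡ -41 ≡ 479 (mod 520).

479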